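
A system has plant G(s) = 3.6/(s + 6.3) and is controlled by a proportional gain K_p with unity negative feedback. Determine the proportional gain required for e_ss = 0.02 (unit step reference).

K_p = 85.7

Steady-state error for a unit step on this type-0 loop is 1/(1 + K_p·G(0)).
G(0) = 0.5714. Require 1/(1 + K_p·0.5714) = 0.02, so 1 + 0.5714·K_p = 50.
K_p = (50 − 1)/0.5714 = 85.7.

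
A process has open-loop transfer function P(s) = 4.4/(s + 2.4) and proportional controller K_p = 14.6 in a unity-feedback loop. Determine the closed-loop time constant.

Closed-loop transfer function: T(s) = K_p·P(s)/(1 + K_p·P(s)) = 64.24/(s + 2.4 + 64.24) = 64.24/(s + 66.64).
Time constant τ = 1/66.64 = 0.015 s.

τ = 0.015 s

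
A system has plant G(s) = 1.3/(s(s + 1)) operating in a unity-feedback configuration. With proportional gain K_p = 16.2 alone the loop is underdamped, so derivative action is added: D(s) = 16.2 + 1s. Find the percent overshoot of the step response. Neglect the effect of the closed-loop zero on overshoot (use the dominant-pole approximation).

Forward path: (16.2 + 1s)·1.3/(s(s+1)). The closed-loop characteristic equation is s² + (1 + 1.3·1)s + 1.3·16.2 = 0.
That is s² + 2.3s + 21.06 = 0, so ω_n = 4.589 rad/s and ζ = 2.3/(2·4.589) = 0.2506.
%OS = 100·exp(−πζ/√(1−ζ²)) = 44.3%.

44.3%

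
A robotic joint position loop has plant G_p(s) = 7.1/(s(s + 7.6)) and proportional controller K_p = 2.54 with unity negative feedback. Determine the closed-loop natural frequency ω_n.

ω_n = 4.25 rad/s

1 + K_p·G_p(s) = 0 gives s² + 7.6s + 18.03 = 0.
Matching s² + 2ζω_n s + ω_n²: ω_n = √18.03 = 4.247 rad/s and 2ζω_n = 7.6, so ζ = 7.6/(2·4.247) = 0.895.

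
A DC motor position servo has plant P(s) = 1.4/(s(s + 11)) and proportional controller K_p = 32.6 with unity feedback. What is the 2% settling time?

From 1 + K_pP(s) = 0: s² + 11s + 45.64 = 0 ⇒ ω_n = 6.756, ζ = 0.8141.
2% settling time T_s ≈ 4/(ζω_n) = 4/5.5 = 0.727 s.

T_s ≈ 0.727 s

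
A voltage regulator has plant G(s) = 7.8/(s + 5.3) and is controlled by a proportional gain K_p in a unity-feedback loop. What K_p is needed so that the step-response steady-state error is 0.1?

K_p = 6.12

Steady-state error for a unit step on this type-0 loop is 1/(1 + K_p·G(0)).
G(0) = 1.472. Require 1/(1 + K_p·1.472) = 0.1, so 1 + 1.472·K_p = 10.
K_p = (10 − 1)/1.472 = 6.12.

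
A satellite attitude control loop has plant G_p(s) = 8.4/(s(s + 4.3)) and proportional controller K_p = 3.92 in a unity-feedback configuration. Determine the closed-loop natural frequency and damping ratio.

ω_n = 5.74 rad/s, ζ = 0.375

The closed-loop denominator is s(s+4.3) + 3.92·8.4 = s² + 4.3s + 32.93.
Matching s² + 2ζω_n s + ω_n²: ω_n = √32.93 = 5.738 rad/s and 2ζω_n = 4.3, so ζ = 4.3/(2·5.738) = 0.375.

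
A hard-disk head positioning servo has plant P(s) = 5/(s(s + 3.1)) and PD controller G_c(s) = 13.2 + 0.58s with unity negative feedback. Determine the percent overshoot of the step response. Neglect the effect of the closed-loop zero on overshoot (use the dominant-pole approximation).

Forward path: (13.2 + 0.58s)·5/(s(s+3.1)). The closed-loop characteristic equation is s² + (3.1 + 5·0.58)s + 5·13.2 = 0.
That is s² + 6s + 66 = 0, so ω_n = 8.124 rad/s and ζ = 6/(2·8.124) = 0.3693.
%OS = 100·exp(−πζ/√(1−ζ²)) = 28.7%.

28.7%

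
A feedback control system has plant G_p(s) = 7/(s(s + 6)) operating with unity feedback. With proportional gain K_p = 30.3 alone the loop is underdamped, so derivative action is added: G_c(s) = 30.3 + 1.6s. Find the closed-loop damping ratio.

ζ = 0.591

Forward path: (30.3 + 1.6s)·7/(s(s+6)). The closed-loop characteristic equation is s² + (6 + 7·1.6)s + 7·30.3 = 0.
That is s² + 17.2s + 212.1 = 0, so ω_n = 14.56 rad/s and ζ = 17.2/(2·14.56) = 0.5905.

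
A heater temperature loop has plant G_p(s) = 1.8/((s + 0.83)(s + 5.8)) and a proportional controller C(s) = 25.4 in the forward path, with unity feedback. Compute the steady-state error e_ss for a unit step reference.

0.0953

The loop is type 0. Static position error constant K_pos = C(0)·G_p(0) = 25.4·0.3739 = 9.497.
Steady-state error to a unit step: e_ss = 1/(1+K_pos) = 1/10.5 = 0.0953.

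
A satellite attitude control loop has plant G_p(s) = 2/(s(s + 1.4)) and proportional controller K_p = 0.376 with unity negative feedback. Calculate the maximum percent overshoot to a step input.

Closed-loop characteristic equation: s² + 1.4s + 0.752 = 0, so ω_n = 0.8672 rad/s and ζ = 1.4/(2·0.8672) = 0.8072.
%OS = 100·exp(−πζ/√(1−ζ²)) = 100·exp(−π·0.8072/√0.3484) = 1.36%.

1.36%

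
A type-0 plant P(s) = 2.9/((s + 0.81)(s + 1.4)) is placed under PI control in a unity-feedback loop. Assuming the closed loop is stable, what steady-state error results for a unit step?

0

The PI controller's integrator makes the forward path type 1, so e_ss to a step is zero.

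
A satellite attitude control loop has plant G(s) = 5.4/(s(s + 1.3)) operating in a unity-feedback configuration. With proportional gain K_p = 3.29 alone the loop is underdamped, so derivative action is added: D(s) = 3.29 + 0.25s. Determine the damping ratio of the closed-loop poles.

Forward path: (3.29 + 0.25s)·5.4/(s(s+1.3)). The closed-loop characteristic equation is s² + (1.3 + 5.4·0.25)s + 5.4·3.29 = 0.
That is s² + 2.65s + 17.77 = 0, so ω_n = 4.215 rad/s and ζ = 2.65/(2·4.215) = 0.3144.

ζ = 0.314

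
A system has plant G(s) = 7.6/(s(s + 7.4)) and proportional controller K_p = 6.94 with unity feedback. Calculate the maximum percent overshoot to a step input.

15.6%

The closed-loop denominator s² + 7.4s + 52.74 gives ω_n = √52.74 = 7.263 and ζ = 7.4/(2ω_n) = 0.5095.
%OS = 100·exp(−πζ/√(1−ζ²)) = 100·exp(−π·0.5095/√0.7404) = 15.6%.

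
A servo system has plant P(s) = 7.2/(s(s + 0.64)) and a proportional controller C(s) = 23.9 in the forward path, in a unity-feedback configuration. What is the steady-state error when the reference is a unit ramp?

0.00372

The loop has one pole at the origin (type 1). Velocity error constant K_v = lim_{s→0} s·C(s)P(s) = 23.9·7.2/0.64 = 268.9.
Steady-state error to a unit ramp: e_ss = 1/K_v = 0.00372.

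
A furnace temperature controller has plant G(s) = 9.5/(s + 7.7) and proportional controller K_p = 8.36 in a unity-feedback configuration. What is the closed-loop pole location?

Closed-loop transfer function: T(s) = K_p·G(s)/(1 + K_p·G(s)) = 79.42/(s + 7.7 + 79.42) = 79.42/(s + 87.12).
The closed-loop pole is at s = −87.12.

s = -87.12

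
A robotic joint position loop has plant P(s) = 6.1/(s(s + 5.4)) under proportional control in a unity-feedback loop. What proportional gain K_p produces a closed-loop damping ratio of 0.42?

K_p = 6.77

Closed-loop characteristic equation: s² + 5.4s + K_p·6.1 = 0.
So ω_n = √(6.1K_p) and 2ζω_n = 5.4, giving ζ = 5.4/(2√(6.1K_p)).
Setting ζ = 0.42: √(6.1K_p) = 5.4/(2·0.42) = 6.429, so K_p = 41.33/6.1 = 6.77.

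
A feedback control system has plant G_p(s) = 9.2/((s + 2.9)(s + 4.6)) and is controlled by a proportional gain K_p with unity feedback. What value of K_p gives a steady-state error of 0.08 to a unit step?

K_p = 16.7

For a type-0 loop with proportional control, e_ss = 1/(1 + K_p·G_p(0)).
G_p(0) = 0.6897. Require 1/(1 + K_p·0.6897) = 0.08, so 1 + 0.6897·K_p = 12.5.
K_p = (12.5 − 1)/0.6897 = 16.7.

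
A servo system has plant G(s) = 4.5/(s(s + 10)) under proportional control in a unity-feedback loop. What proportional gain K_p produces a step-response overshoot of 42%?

From %OS = 100·exp(−πζ/√(1−ζ²)) = 42%, ζ = −ln(0.42)/√(π²+ln²(0.42)) = 0.2662.
Characteristic equation s² + 10s + 4.5K_p = 0 gives ζ = 10/(2√(4.5K_p)).
Setting ζ = 0.2662: √(4.5K_p) = 10/(2·0.2662) = 18.78, so K_p = 352.9/4.5 = 78.4.

K_p = 78.4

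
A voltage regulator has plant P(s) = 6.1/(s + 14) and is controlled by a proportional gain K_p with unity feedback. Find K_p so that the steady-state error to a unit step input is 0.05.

The loop is type 0, so e_ss(step) = 1/(1 + K_pos) with K_pos = K_p·P(0).
P(0) = 0.4357. Require 1/(1 + K_p·0.4357) = 0.05, so 1 + 0.4357·K_p = 20.
K_p = (20 − 1)/0.4357 = 43.6.

K_p = 43.6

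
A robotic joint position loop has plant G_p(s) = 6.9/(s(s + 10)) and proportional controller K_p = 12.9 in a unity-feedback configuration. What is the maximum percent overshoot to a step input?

From 1 + K_pG_p(s) = 0: s² + 10s + 89.01 = 0 ⇒ ω_n = 9.435, ζ = 0.53.
%OS = 100·exp(−πζ/√(1−ζ²)) = 100·exp(−π·0.53/√0.7191) = 14%.

14%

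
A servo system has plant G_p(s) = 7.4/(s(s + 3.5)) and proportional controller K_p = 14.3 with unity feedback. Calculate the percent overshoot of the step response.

58.1%

Closed-loop characteristic equation: s² + 3.5s + 105.8 = 0, so ω_n = 10.29 rad/s and ζ = 3.5/(2·10.29) = 0.1701.
%OS = 100·exp(−πζ/√(1−ζ²)) = 100·exp(−π·0.1701/√0.9711) = 58.1%.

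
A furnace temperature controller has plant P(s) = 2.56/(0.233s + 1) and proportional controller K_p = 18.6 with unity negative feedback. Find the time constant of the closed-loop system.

τ = 0.00479 s

Closed loop: T(s) = K_p·P/(1+K_p·P) = 47.62/(0.233s + 1 + 47.62), with pole at s = −(1 + 47.62)/0.233 = −208.7.
Closed-loop time constant τ = 1/208.7 = 0.00479 s.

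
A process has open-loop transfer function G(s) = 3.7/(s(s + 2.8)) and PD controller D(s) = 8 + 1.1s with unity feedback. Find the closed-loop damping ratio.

Forward path: (8 + 1.1s)·3.7/(s(s+2.8)). The closed-loop characteristic equation is s² + (2.8 + 3.7·1.1)s + 3.7·8 = 0.
That is s² + 6.87s + 29.6 = 0, so ω_n = 5.441 rad/s and ζ = 6.87/(2·5.441) = 0.6314.

ζ = 0.631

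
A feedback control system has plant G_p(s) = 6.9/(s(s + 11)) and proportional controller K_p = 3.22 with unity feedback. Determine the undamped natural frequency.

ω_n = 4.71 rad/s

The closed-loop denominator is s(s+11) + 3.22·6.9 = s² + 11s + 22.22.
Matching s² + 2ζω_n s + ω_n²: ω_n = √22.22 = 4.714 rad/s and 2ζω_n = 11, so ζ = 11/(2·4.714) = 1.17.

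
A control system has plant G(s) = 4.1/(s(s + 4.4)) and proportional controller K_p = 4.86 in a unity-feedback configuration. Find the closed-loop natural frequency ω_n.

1 + K_p·G(s) = 0 gives s² + 4.4s + 19.93 = 0.
So ω_n² = 19.93 ⇒ ω_n = 4.464 rad/s, and ζ = 4.4/(2ω_n) = 0.493.

ω_n = 4.46 rad/s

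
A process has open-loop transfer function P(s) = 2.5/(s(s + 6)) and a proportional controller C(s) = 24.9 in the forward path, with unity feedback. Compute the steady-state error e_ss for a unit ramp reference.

The loop has one pole at the origin (type 1). Velocity error constant K_v = lim_{s→0} s·C(s)P(s) = 24.9·2.5/6 = 10.38.
Steady-state error to a unit ramp: e_ss = 1/K_v = 0.0964.

0.0964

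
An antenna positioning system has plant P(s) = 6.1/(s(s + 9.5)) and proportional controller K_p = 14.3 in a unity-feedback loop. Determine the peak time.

T_p = 0.391 s

Closed-loop characteristic equation: s² + 9.5s + 87.23 = 0, so ω_n = 9.34 rad/s and ζ = 9.5/(2·9.34) = 0.5086.
Damped frequency ω_d = ω_n√(1−ζ²) = 8.042 rad/s, so peak time T_p = π/ω_d = 0.391 s.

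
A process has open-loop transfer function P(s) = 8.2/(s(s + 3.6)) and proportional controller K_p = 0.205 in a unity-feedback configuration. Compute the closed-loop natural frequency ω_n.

ω_n = 1.3 rad/s

The closed-loop denominator is s(s+3.6) + 0.205·8.2 = s² + 3.6s + 1.681.
Matching s² + 2ζω_n s + ω_n²: ω_n = √1.681 = 1.297 rad/s and 2ζω_n = 3.6, so ζ = 3.6/(2·1.297) = 1.39.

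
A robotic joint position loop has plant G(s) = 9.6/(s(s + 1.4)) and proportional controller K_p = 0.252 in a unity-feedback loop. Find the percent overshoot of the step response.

The closed-loop denominator s² + 1.4s + 2.419 gives ω_n = √2.419 = 1.555 and ζ = 1.4/(2ω_n) = 0.4501.
%OS = 100·exp(−πζ/√(1−ζ²)) = 100·exp(−π·0.4501/√0.7975) = 20.5%.

20.5%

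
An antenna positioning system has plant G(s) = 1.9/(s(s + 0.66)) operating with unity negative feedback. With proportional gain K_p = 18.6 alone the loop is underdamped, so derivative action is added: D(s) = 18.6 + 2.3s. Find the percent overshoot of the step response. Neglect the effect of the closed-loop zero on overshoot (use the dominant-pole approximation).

23.1%

Forward path: (18.6 + 2.3s)·1.9/(s(s+0.66)). The closed-loop characteristic equation is s² + (0.66 + 1.9·2.3)s + 1.9·18.6 = 0.
That is s² + 5.03s + 35.34 = 0, so ω_n = 5.945 rad/s and ζ = 5.03/(2·5.945) = 0.4231.
%OS = 100·exp(−πζ/√(1−ζ²)) = 23.1%.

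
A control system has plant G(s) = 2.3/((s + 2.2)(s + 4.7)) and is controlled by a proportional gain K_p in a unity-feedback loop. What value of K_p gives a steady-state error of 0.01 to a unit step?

K_p = 445

Steady-state error for a unit step on this type-0 loop is 1/(1 + K_p·G(0)).
G(0) = 0.2224. Require 1/(1 + K_p·0.2224) = 0.01, so 1 + 0.2224·K_p = 100.
K_p = (100 − 1)/0.2224 = 445.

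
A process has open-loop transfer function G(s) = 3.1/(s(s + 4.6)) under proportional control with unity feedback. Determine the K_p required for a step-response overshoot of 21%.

K_p = 8.62

From %OS = 100·exp(−πζ/√(1−ζ²)) = 21%, ζ = −ln(0.21)/√(π²+ln²(0.21)) = 0.4449.
Characteristic equation s² + 4.6s + 3.1K_p = 0 gives ζ = 4.6/(2√(3.1K_p)).
Setting ζ = 0.4449: √(3.1K_p) = 4.6/(2·0.4449) = 5.17, so K_p = 26.73/3.1 = 8.62.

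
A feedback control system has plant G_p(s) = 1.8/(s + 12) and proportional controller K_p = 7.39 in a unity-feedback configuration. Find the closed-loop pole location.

Closed-loop transfer function: T(s) = K_p·G_p(s)/(1 + K_p·G_p(s)) = 13.3/(s + 12 + 13.3) = 13.3/(s + 25.3).
The closed-loop pole is at s = −25.3.

s = -25.3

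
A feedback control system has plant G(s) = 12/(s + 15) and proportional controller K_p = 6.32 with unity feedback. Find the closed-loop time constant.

τ = 0.011 s

Closed-loop transfer function: T(s) = K_p·G(s)/(1 + K_p·G(s)) = 75.84/(s + 15 + 75.84) = 75.84/(s + 90.84).
Time constant τ = 1/90.84 = 0.011 s.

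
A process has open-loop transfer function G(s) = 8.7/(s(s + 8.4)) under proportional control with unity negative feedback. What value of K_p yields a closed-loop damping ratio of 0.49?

Closed-loop characteristic equation: s² + 8.4s + K_p·8.7 = 0.
So ω_n = √(8.7K_p) and 2ζω_n = 8.4, giving ζ = 8.4/(2√(8.7K_p)).
Setting ζ = 0.49: √(8.7K_p) = 8.4/(2·0.49) = 8.571, so K_p = 73.47/8.7 = 8.44.

K_p = 8.44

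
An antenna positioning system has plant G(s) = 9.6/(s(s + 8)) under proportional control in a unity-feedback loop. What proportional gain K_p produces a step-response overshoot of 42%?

K_p = 23.5

From %OS = 100·exp(−πζ/√(1−ζ²)) = 42%, ζ = −ln(0.42)/√(π²+ln²(0.42)) = 0.2662.
Characteristic equation s² + 8s + 9.6K_p = 0 gives ζ = 8/(2√(9.6K_p)).
Setting ζ = 0.2662: √(9.6K_p) = 8/(2·0.2662) = 15.03, so K_p = 225.8/9.6 = 23.5.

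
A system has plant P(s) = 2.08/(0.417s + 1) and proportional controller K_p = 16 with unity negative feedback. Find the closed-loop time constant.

Closed loop: T(s) = K_p·P/(1+K_p·P) = 33.28/(0.417s + 1 + 33.28), with pole at s = −(1 + 33.28)/0.417 = −82.21.
Closed-loop time constant τ = 1/82.21 = 0.0122 s.

τ = 0.0122 s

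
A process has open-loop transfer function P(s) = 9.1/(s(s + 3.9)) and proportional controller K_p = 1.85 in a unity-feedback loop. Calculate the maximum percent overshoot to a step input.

18.3%

The closed-loop denominator s² + 3.9s + 16.84 gives ω_n = √16.84 = 4.103 and ζ = 3.9/(2ω_n) = 0.4753.
%OS = 100·exp(−πζ/√(1−ζ²)) = 100·exp(−π·0.4753/√0.7741) = 18.3%.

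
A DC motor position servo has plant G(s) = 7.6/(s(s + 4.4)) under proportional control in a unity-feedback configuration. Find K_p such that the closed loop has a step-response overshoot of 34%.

From %OS = 100·exp(−πζ/√(1−ζ²)) = 34%, ζ = −ln(0.34)/√(π²+ln²(0.34)) = 0.3248.
Characteristic equation s² + 4.4s + 7.6K_p = 0 gives ζ = 4.4/(2√(7.6K_p)).
Setting ζ = 0.3248: √(7.6K_p) = 4.4/(2·0.3248) = 6.774, so K_p = 45.88/7.6 = 6.04.

K_p = 6.04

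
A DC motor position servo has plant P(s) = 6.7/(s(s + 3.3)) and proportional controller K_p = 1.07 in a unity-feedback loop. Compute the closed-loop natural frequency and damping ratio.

With unity feedback the closed-loop characteristic equation is s² + 3.3s + 1.07·6.7 = s² + 3.3s + 7.169 = 0.
So ω_n² = 7.169 ⇒ ω_n = 2.677 rad/s, and ζ = 3.3/(2ω_n) = 0.616.

ω_n = 2.68 rad/s, ζ = 0.616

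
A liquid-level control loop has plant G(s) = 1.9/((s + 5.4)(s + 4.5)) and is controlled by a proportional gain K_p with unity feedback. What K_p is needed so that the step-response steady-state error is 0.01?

For a type-0 loop with proportional control, e_ss = 1/(1 + K_p·G(0)).
G(0) = 0.07819. Require 1/(1 + K_p·0.07819) = 0.01, so 1 + 0.07819·K_p = 100.
K_p = (100 − 1)/0.07819 = 1270.

K_p = 1270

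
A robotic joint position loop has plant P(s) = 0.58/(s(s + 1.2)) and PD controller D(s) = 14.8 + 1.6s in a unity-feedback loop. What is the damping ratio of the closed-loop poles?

ζ = 0.363

Forward path: (14.8 + 1.6s)·0.58/(s(s+1.2)). The closed-loop characteristic equation is s² + (1.2 + 0.58·1.6)s + 0.58·14.8 = 0.
That is s² + 2.128s + 8.584 = 0, so ω_n = 2.93 rad/s and ζ = 2.128/(2·2.93) = 0.3632.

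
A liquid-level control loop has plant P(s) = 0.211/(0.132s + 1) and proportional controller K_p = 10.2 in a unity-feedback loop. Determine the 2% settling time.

T_s ≈ 0.168 s

Closed loop: T(s) = K_p·P/(1+K_p·P) = 2.152/(0.132s + 1 + 2.152), with pole at s = −(1 + 2.152)/0.132 = −23.88.
τ = 1/23.88 = 0.04188 s, so 2% settling time ≈ 4τ = 0.168 s.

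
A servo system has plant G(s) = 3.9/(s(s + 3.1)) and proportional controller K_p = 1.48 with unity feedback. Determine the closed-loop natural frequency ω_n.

ω_n = 2.4 rad/s

The closed-loop denominator is s(s+3.1) + 1.48·3.9 = s² + 3.1s + 5.772.
So ω_n² = 5.772 ⇒ ω_n = 2.402 rad/s, and ζ = 3.1/(2ω_n) = 0.645.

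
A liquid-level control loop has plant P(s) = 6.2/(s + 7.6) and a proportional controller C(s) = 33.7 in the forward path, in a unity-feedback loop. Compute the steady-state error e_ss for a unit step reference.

The loop is type 0. Static position error constant K_pos = C(0)·P(0) = 33.7·0.8158 = 27.49.
Steady-state error to a unit step: e_ss = 1/(1+K_pos) = 1/28.49 = 0.0351.

0.0351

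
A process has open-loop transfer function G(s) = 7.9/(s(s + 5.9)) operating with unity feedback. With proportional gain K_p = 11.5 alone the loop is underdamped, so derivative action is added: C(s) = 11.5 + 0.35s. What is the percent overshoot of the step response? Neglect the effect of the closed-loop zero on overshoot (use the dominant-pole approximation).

20.1%

Forward path: (11.5 + 0.35s)·7.9/(s(s+5.9)). The closed-loop characteristic equation is s² + (5.9 + 7.9·0.35)s + 7.9·11.5 = 0.
That is s² + 8.665s + 90.85 = 0, so ω_n = 9.532 rad/s and ζ = 8.665/(2·9.532) = 0.4545.
%OS = 100·exp(−πζ/√(1−ζ²)) = 20.1%.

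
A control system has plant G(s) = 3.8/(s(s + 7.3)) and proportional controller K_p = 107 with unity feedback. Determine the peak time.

T_p = 0.158 s

From 1 + K_pG(s) = 0: s² + 7.3s + 406.6 = 0 ⇒ ω_n = 20.16, ζ = 0.181.
Damped frequency ω_d = ω_n√(1−ζ²) = 19.83 rad/s, so peak time T_p = π/ω_d = 0.158 s.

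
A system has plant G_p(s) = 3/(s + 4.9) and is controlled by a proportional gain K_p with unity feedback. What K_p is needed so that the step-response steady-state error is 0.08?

For a type-0 loop with proportional control, e_ss = 1/(1 + K_p·G_p(0)).
G_p(0) = 0.6122. Require 1/(1 + K_p·0.6122) = 0.08, so 1 + 0.6122·K_p = 12.5.
K_p = (12.5 − 1)/0.6122 = 18.8.

K_p = 18.8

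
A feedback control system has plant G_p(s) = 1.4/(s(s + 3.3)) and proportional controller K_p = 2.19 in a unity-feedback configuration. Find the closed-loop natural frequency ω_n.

With unity feedback the closed-loop characteristic equation is s² + 3.3s + 2.19·1.4 = s² + 3.3s + 3.066 = 0.
So ω_n² = 3.066 ⇒ ω_n = 1.751 rad/s, and ζ = 3.3/(2ω_n) = 0.942.

ω_n = 1.75 rad/s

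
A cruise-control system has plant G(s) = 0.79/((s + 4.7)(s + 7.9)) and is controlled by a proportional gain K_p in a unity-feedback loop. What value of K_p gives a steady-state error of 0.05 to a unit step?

The loop is type 0, so e_ss(step) = 1/(1 + K_pos) with K_pos = K_p·G(0).
G(0) = 0.02128. Require 1/(1 + K_p·0.02128) = 0.05, so 1 + 0.02128·K_p = 20.
K_p = (20 − 1)/0.02128 = 893.

K_p = 893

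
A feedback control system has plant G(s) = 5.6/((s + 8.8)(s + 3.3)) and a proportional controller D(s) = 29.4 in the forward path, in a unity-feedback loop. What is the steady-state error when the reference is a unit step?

0.15

The loop is type 0. Static position error constant K_pos = D(0)·G(0) = 29.4·0.1928 = 5.669.
Steady-state error to a unit step: e_ss = 1/(1+K_pos) = 1/6.669 = 0.15.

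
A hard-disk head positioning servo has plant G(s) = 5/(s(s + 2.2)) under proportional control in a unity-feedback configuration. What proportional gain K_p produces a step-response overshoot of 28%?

K_p = 1.72

From %OS = 100·exp(−πζ/√(1−ζ²)) = 28%, ζ = −ln(0.28)/√(π²+ln²(0.28)) = 0.3755.
Characteristic equation s² + 2.2s + 5K_p = 0 gives ζ = 2.2/(2√(5K_p)).
Setting ζ = 0.3755: √(5K_p) = 2.2/(2·0.3755) = 2.929, so K_p = 8.58/5 = 1.72.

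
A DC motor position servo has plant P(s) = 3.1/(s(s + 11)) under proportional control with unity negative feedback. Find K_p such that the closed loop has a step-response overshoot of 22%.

K_p = 51.8

From %OS = 100·exp(−πζ/√(1−ζ²)) = 22%, ζ = −ln(0.22)/√(π²+ln²(0.22)) = 0.4342.
Characteristic equation s² + 11s + 3.1K_p = 0 gives ζ = 11/(2√(3.1K_p)).
Setting ζ = 0.4342: √(3.1K_p) = 11/(2·0.4342) = 12.67, so K_p = 160.5/3.1 = 51.8.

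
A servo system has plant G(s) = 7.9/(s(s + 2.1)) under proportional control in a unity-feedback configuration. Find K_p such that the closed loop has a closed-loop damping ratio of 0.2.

Closed-loop characteristic equation: s² + 2.1s + K_p·7.9 = 0.
So ω_n = √(7.9K_p) and 2ζω_n = 2.1, giving ζ = 2.1/(2√(7.9K_p)).
Setting ζ = 0.2: √(7.9K_p) = 2.1/(2·0.2) = 5.25, so K_p = 27.56/7.9 = 3.49.

K_p = 3.49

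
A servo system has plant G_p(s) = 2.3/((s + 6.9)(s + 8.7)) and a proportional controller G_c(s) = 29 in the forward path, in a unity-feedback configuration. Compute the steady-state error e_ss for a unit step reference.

0.474

The loop is type 0. Static position error constant K_pos = G_c(0)·G_p(0) = 29·0.03831 = 1.111.
Steady-state error to a unit step: e_ss = 1/(1+K_pos) = 1/2.111 = 0.474.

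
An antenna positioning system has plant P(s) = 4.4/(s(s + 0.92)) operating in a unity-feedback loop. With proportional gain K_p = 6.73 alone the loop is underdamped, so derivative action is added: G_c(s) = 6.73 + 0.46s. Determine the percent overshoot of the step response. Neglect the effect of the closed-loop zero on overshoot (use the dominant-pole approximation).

Forward path: (6.73 + 0.46s)·4.4/(s(s+0.92)). The closed-loop characteristic equation is s² + (0.92 + 4.4·0.46)s + 4.4·6.73 = 0.
That is s² + 2.944s + 29.61 = 0, so ω_n = 5.442 rad/s and ζ = 2.944/(2·5.442) = 0.2705.
%OS = 100·exp(−πζ/√(1−ζ²)) = 41.4%.

41.4%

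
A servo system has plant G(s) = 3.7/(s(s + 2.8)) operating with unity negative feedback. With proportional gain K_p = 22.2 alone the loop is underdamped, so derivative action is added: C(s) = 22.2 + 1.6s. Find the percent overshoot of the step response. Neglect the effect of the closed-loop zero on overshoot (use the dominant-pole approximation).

17.8%

Forward path: (22.2 + 1.6s)·3.7/(s(s+2.8)). The closed-loop characteristic equation is s² + (2.8 + 3.7·1.6)s + 3.7·22.2 = 0.
That is s² + 8.72s + 82.14 = 0, so ω_n = 9.063 rad/s and ζ = 8.72/(2·9.063) = 0.4811.
%OS = 100·exp(−πζ/√(1−ζ²)) = 17.8%.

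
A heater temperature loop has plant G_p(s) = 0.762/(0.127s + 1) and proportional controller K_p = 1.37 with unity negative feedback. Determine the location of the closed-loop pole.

s = -16.09

Closed loop: T(s) = K_p·G_p/(1+K_p·G_p) = 1.044/(0.127s + 1 + 1.044), with pole at s = −(1 + 1.044)/0.127 = −16.09.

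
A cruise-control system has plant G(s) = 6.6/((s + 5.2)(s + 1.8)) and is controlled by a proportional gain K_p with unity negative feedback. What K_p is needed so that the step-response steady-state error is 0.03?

For a type-0 loop with proportional control, e_ss = 1/(1 + K_p·G(0)).
G(0) = 0.7051. Require 1/(1 + K_p·0.7051) = 0.03, so 1 + 0.7051·K_p = 33.33.
K_p = (33.33 − 1)/0.7051 = 45.9.

K_p = 45.9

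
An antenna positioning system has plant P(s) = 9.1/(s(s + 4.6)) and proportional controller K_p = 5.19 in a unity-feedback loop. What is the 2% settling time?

Closed-loop characteristic equation: s² + 4.6s + 47.23 = 0, so ω_n = 6.872 rad/s and ζ = 4.6/(2·6.872) = 0.3347.
2% settling time T_s ≈ 4/(ζω_n) = 4/2.3 = 1.74 s.

T_s ≈ 1.74 s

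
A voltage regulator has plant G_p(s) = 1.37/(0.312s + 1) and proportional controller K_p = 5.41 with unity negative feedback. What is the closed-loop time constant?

Closed loop: T(s) = K_p·G_p/(1+K_p·G_p) = 7.412/(0.312s + 1 + 7.412), with pole at s = −(1 + 7.412)/0.312 = −26.96.
Closed-loop time constant τ = 1/26.96 = 0.0371 s.

τ = 0.0371 s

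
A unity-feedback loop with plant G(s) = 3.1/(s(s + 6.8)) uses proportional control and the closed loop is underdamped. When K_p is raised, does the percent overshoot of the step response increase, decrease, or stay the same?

ζ = 6.8/(2√(3.1K_p)) decreases as K_p grows; lower damping means more overshoot.

increase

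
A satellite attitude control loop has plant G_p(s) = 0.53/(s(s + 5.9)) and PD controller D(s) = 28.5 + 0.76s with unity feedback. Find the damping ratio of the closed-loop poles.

Forward path: (28.5 + 0.76s)·0.53/(s(s+5.9)). The closed-loop characteristic equation is s² + (5.9 + 0.53·0.76)s + 0.53·28.5 = 0.
That is s² + 6.303s + 15.11 = 0, so ω_n = 3.887 rad/s and ζ = 6.303/(2·3.887) = 0.8109.

ζ = 0.811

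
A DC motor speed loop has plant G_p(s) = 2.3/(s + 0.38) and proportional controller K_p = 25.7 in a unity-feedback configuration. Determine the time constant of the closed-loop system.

τ = 0.0168 s

Closed-loop transfer function: T(s) = K_p·G_p(s)/(1 + K_p·G_p(s)) = 59.11/(s + 0.38 + 59.11) = 59.11/(s + 59.49).
Time constant τ = 1/59.49 = 0.0168 s.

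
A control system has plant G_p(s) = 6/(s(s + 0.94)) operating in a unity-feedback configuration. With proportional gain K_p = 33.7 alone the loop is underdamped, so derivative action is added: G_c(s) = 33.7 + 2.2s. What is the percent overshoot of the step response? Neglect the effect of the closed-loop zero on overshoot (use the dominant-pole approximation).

Forward path: (33.7 + 2.2s)·6/(s(s+0.94)). The closed-loop characteristic equation is s² + (0.94 + 6·2.2)s + 6·33.7 = 0.
That is s² + 14.14s + 202.2 = 0, so ω_n = 14.22 rad/s and ζ = 14.14/(2·14.22) = 0.4972.
%OS = 100·exp(−πζ/√(1−ζ²)) = 16.5%.

16.5%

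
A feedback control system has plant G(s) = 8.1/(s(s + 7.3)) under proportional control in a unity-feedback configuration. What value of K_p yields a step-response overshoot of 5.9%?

From %OS = 100·exp(−πζ/√(1−ζ²)) = 5.9%, ζ = −ln(0.059)/√(π²+ln²(0.059)) = 0.6693.
Characteristic equation s² + 7.3s + 8.1K_p = 0 gives ζ = 7.3/(2√(8.1K_p)).
Setting ζ = 0.6693: √(8.1K_p) = 7.3/(2·0.6693) = 5.453, so K_p = 29.74/8.1 = 3.67.

K_p = 3.67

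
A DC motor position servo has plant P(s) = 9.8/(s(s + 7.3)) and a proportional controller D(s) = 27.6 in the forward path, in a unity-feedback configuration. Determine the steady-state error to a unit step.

The open loop D(s)P(s) has a pole at the origin (type 1), so the static position error constant is infinite and e_ss = 1/(1+∞) = 0.

0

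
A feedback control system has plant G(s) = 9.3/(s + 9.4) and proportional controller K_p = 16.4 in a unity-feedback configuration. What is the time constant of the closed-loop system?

τ = 0.00618 s

Closed-loop transfer function: T(s) = K_p·G(s)/(1 + K_p·G(s)) = 152.5/(s + 9.4 + 152.5) = 152.5/(s + 161.9).
Time constant τ = 1/161.9 = 0.00618 s.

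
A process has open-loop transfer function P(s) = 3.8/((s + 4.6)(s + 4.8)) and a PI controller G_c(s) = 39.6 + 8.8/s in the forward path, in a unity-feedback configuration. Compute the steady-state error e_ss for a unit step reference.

The open loop G_c(s)P(s) has a pole at the origin (type 1), so the static position error constant is infinite and e_ss = 1/(1+∞) = 0.

0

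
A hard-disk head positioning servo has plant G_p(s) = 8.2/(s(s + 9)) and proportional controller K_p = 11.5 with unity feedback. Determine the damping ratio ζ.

The closed-loop denominator is s(s+9) + 11.5·8.2 = s² + 9s + 94.3.
Matching s² + 2ζω_n s + ω_n²: ω_n = √94.3 = 9.711 rad/s and 2ζω_n = 9, so ζ = 9/(2·9.711) = 0.463.

ζ = 0.463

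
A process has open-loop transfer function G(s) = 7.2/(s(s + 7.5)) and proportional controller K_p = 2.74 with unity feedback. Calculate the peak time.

The closed-loop denominator s² + 7.5s + 19.73 gives ω_n = √19.73 = 4.442 and ζ = 7.5/(2ω_n) = 0.8443.
Damped frequency ω_d = ω_n√(1−ζ²) = 2.38 rad/s, so peak time T_p = π/ω_d = 1.32 s.

T_p = 1.32 s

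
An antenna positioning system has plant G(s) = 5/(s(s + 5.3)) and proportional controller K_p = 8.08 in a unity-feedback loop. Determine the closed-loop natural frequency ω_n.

The closed-loop denominator is s(s+5.3) + 8.08·5 = s² + 5.3s + 40.4.
So ω_n² = 40.4 ⇒ ω_n = 6.356 rad/s, and ζ = 5.3/(2ω_n) = 0.417.

ω_n = 6.36 rad/s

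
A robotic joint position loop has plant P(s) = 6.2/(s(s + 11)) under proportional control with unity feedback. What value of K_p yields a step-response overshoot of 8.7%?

K_p = 13

From %OS = 100·exp(−πζ/√(1−ζ²)) = 8.7%, ζ = −ln(0.087)/√(π²+ln²(0.087)) = 0.6137.
Characteristic equation s² + 11s + 6.2K_p = 0 gives ζ = 11/(2√(6.2K_p)).
Setting ζ = 0.6137: √(6.2K_p) = 11/(2·0.6137) = 8.962, so K_p = 80.32/6.2 = 13.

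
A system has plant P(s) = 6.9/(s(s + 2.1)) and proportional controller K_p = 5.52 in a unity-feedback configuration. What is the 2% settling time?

T_s ≈ 3.81 s

The closed-loop denominator s² + 2.1s + 38.09 gives ω_n = √38.09 = 6.172 and ζ = 2.1/(2ω_n) = 0.1701.
2% settling time T_s ≈ 4/(ζω_n) = 4/1.05 = 3.81 s.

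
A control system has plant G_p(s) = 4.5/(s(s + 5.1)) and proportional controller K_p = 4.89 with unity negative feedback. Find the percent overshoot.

13.1%

The closed-loop denominator s² + 5.1s + 22 gives ω_n = √22 = 4.691 and ζ = 5.1/(2ω_n) = 0.5436.
%OS = 100·exp(−πζ/√(1−ζ²)) = 100·exp(−π·0.5436/√0.7045) = 13.1%.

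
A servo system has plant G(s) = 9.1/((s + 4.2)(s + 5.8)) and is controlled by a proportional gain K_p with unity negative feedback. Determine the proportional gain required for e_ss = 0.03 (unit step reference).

K_p = 86.6

The loop is type 0, so e_ss(step) = 1/(1 + K_pos) with K_pos = K_p·G(0).
G(0) = 0.3736. Require 1/(1 + K_p·0.3736) = 0.03, so 1 + 0.3736·K_p = 33.33.
K_p = (33.33 − 1)/0.3736 = 86.6.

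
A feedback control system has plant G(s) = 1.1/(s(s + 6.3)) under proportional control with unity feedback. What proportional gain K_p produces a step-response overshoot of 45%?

From %OS = 100·exp(−πζ/√(1−ζ²)) = 45%, ζ = −ln(0.45)/√(π²+ln²(0.45)) = 0.2463.
Characteristic equation s² + 6.3s + 1.1K_p = 0 gives ζ = 6.3/(2√(1.1K_p)).
Setting ζ = 0.2463: √(1.1K_p) = 6.3/(2·0.2463) = 12.79, so K_p = 163.5/1.1 = 149.

K_p = 149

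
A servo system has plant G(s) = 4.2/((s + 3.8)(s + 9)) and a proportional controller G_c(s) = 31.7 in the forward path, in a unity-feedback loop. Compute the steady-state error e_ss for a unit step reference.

The loop is type 0. Static position error constant K_pos = G_c(0)·G(0) = 31.7·0.1228 = 3.893.
Steady-state error to a unit step: e_ss = 1/(1+K_pos) = 1/4.893 = 0.204.

0.204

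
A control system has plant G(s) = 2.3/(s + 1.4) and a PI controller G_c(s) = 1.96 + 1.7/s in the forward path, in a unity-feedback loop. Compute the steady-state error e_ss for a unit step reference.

0

The open loop G_c(s)G(s) has a pole at the origin (type 1), so the static position error constant is infinite and e_ss = 1/(1+∞) = 0.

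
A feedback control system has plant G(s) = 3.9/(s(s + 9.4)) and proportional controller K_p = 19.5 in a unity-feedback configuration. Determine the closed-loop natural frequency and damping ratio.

ω_n = 8.72 rad/s, ζ = 0.539

The closed-loop denominator is s(s+9.4) + 19.5·3.9 = s² + 9.4s + 76.05.
So ω_n² = 76.05 ⇒ ω_n = 8.721 rad/s, and ζ = 9.4/(2ω_n) = 0.539.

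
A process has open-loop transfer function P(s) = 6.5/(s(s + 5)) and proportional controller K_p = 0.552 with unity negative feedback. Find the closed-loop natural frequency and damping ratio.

1 + K_p·P(s) = 0 gives s² + 5s + 3.588 = 0.
Matching s² + 2ζω_n s + ω_n²: ω_n = √3.588 = 1.894 rad/s and 2ζω_n = 5, so ζ = 5/(2·1.894) = 1.32.

ω_n = 1.89 rad/s, ζ = 1.32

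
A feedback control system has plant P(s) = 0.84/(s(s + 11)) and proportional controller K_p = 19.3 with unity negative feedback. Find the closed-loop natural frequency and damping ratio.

ω_n = 4.03 rad/s, ζ = 1.37

1 + K_p·P(s) = 0 gives s² + 11s + 16.21 = 0.
So ω_n² = 16.21 ⇒ ω_n = 4.026 rad/s, and ζ = 11/(2ω_n) = 1.37.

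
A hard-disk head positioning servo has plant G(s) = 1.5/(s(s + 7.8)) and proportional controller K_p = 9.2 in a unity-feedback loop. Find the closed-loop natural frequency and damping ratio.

ω_n = 3.71 rad/s, ζ = 1.05

The closed-loop denominator is s(s+7.8) + 9.2·1.5 = s² + 7.8s + 13.8.
Matching s² + 2ζω_n s + ω_n²: ω_n = √13.8 = 3.715 rad/s and 2ζω_n = 7.8, so ζ = 7.8/(2·3.715) = 1.05.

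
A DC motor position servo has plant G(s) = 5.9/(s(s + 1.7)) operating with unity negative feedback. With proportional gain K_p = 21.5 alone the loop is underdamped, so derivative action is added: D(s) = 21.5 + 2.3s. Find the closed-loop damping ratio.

Forward path: (21.5 + 2.3s)·5.9/(s(s+1.7)). The closed-loop characteristic equation is s² + (1.7 + 5.9·2.3)s + 5.9·21.5 = 0.
That is s² + 15.27s + 126.9 = 0, so ω_n = 11.26 rad/s and ζ = 15.27/(2·11.26) = 0.6779.

ζ = 0.678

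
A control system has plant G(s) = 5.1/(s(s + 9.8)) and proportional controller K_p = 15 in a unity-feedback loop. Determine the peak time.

From 1 + K_pG(s) = 0: s² + 9.8s + 76.5 = 0 ⇒ ω_n = 8.746, ζ = 0.5602.
Damped frequency ω_d = ω_n√(1−ζ²) = 7.245 rad/s, so peak time T_p = π/ω_d = 0.434 s.

T_p = 0.434 s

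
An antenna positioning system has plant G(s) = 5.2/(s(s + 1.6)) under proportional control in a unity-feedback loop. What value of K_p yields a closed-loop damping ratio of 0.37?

Closed-loop characteristic equation: s² + 1.6s + K_p·5.2 = 0.
So ω_n = √(5.2K_p) and 2ζω_n = 1.6, giving ζ = 1.6/(2√(5.2K_p)).
Setting ζ = 0.37: √(5.2K_p) = 1.6/(2·0.37) = 2.162, so K_p = 4.675/5.2 = 0.899.

K_p = 0.899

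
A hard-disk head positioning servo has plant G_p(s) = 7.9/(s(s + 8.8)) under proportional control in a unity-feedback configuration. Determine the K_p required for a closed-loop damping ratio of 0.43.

Closed-loop characteristic equation: s² + 8.8s + K_p·7.9 = 0.
So ω_n = √(7.9K_p) and 2ζω_n = 8.8, giving ζ = 8.8/(2√(7.9K_p)).
Setting ζ = 0.43: √(7.9K_p) = 8.8/(2·0.43) = 10.23, so K_p = 104.7/7.9 = 13.3.

K_p = 13.3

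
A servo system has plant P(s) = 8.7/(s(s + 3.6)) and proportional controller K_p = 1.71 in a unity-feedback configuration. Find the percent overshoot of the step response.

The closed-loop denominator s² + 3.6s + 14.88 gives ω_n = √14.88 = 3.857 and ζ = 3.6/(2ω_n) = 0.4667.
%OS = 100·exp(−πζ/√(1−ζ²)) = 100·exp(−π·0.4667/√0.7822) = 19.1%.

19.1%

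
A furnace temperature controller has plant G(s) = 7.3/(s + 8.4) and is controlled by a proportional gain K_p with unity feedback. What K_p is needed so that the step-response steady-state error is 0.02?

Steady-state error for a unit step on this type-0 loop is 1/(1 + K_p·G(0)).
G(0) = 0.869. Require 1/(1 + K_p·0.869) = 0.02, so 1 + 0.869·K_p = 50.
K_p = (50 − 1)/0.869 = 56.4.

K_p = 56.4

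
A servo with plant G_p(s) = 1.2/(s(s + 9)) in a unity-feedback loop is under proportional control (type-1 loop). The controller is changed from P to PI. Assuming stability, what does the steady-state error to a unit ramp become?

The integrator raises the loop to type 2, so K_v → ∞ and e_ss to a ramp is zero.

0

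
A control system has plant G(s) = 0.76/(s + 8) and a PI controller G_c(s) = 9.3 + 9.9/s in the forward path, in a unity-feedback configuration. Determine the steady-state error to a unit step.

The open loop G_c(s)G(s) has a pole at the origin (type 1), so the static position error constant is infinite and e_ss = 1/(1+∞) = 0.

0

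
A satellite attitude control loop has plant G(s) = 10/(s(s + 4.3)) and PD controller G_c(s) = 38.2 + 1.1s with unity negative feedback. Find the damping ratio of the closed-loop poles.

Forward path: (38.2 + 1.1s)·10/(s(s+4.3)). The closed-loop characteristic equation is s² + (4.3 + 10·1.1)s + 10·38.2 = 0.
That is s² + 15.3s + 382 = 0, so ω_n = 19.54 rad/s and ζ = 15.3/(2·19.54) = 0.3914.

ζ = 0.391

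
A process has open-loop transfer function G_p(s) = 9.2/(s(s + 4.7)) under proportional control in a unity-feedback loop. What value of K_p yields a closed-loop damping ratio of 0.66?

Closed-loop characteristic equation: s² + 4.7s + K_p·9.2 = 0.
So ω_n = √(9.2K_p) and 2ζω_n = 4.7, giving ζ = 4.7/(2√(9.2K_p)).
Setting ζ = 0.66: √(9.2K_p) = 4.7/(2·0.66) = 3.561, so K_p = 12.68/9.2 = 1.38.

K_p = 1.38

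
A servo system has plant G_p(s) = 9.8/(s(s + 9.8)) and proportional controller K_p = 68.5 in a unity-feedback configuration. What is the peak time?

T_p = 0.123 s

From 1 + K_pG_p(s) = 0: s² + 9.8s + 671.3 = 0 ⇒ ω_n = 25.91, ζ = 0.1891.
Damped frequency ω_d = ω_n√(1−ζ²) = 25.44 rad/s, so peak time T_p = π/ω_d = 0.123 s.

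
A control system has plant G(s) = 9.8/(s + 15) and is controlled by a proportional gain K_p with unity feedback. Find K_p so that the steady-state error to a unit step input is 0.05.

K_p = 29.1

The loop is type 0, so e_ss(step) = 1/(1 + K_pos) with K_pos = K_p·G(0).
G(0) = 0.6533. Require 1/(1 + K_p·0.6533) = 0.05, so 1 + 0.6533·K_p = 20.
K_p = (20 − 1)/0.6533 = 29.1.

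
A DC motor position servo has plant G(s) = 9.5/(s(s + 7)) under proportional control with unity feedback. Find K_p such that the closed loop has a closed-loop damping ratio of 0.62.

K_p = 3.35

Closed-loop characteristic equation: s² + 7s + K_p·9.5 = 0.
So ω_n = √(9.5K_p) and 2ζω_n = 7, giving ζ = 7/(2√(9.5K_p)).
Setting ζ = 0.62: √(9.5K_p) = 7/(2·0.62) = 5.645, so K_p = 31.87/9.5 = 3.35.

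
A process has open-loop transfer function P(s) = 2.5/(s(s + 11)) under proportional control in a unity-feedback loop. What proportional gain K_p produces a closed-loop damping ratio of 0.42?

K_p = 68.6

Closed-loop characteristic equation: s² + 11s + K_p·2.5 = 0.
So ω_n = √(2.5K_p) and 2ζω_n = 11, giving ζ = 11/(2√(2.5K_p)).
Setting ζ = 0.42: √(2.5K_p) = 11/(2·0.42) = 13.1, so K_p = 171.5/2.5 = 68.6.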